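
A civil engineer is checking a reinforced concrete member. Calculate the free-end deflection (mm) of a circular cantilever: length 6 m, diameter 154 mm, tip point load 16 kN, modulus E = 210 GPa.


I = pi * d^4 / 64 = pi * 154^4 / 64 = 27609133.84 mm^4
L = 6000.0 mm, P = 16000.0 N, E = 210000.0 MPa
delta = P * L^3 / (3 * E * I)
= 16000.0 * 6000.0^3 / (3 * 210000.0 * 27609133.84)
= 198.692 mm

198.692 mm


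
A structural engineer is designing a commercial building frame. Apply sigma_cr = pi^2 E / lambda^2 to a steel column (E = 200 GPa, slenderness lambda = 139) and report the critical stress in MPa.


sigma_cr = pi^2 * E / lambda^2
= 9.8696 * 200000.0 / 139^2
= 9.8696 * 200000.0 / 19321
= 102.1645 MPa

102.1645 MPa


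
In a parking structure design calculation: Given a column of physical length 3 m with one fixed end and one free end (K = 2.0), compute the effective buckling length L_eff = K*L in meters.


L_eff = K * L
= 2.0 * 3
= 6.0 m

6.0 m


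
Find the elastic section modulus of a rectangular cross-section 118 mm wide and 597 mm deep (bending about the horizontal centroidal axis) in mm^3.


S = b * h^2 / 6
= 118 * 597^2 / 6
= 118 * 356409 / 6
= 7009377.0 mm^3

7009377.0 mm^3


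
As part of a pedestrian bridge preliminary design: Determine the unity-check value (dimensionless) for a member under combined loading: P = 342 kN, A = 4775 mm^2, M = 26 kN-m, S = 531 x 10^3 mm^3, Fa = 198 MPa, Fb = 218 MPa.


f_a = P / A = 342000.0 / 4775 = 71.623 MPa
f_b = M / S = 26000000.0 / 531000.0 = 48.9642 MPa
Ratio = f_a / Fa + f_b / Fb
= 71.623 / 198 + 48.9642 / 218
= 0.5863 (dimensionless)

0.5863 (dimensionless)


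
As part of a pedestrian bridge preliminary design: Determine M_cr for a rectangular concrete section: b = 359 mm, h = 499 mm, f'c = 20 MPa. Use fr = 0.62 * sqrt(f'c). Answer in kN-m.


fr = 0.62 * sqrt(20) = 0.62 * 4.4721 = 2.7727 MPa
I = 359 * 499^3 / 12 = 3717190678.42 mm^4
y_t = 249.5 mm
M_cr = fr * I / y_t = 2.7727 * 3717190678.42 / 249.5 N-mm
= 41.3096 kN-m

41.3096 kN-m


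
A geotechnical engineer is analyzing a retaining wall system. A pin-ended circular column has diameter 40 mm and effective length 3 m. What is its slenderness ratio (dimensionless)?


Radius of gyration r = d / 4 = 40 / 4 = 10.0 mm
L_eff = 3000.0 mm
Slenderness ratio = L / r = 3000.0 / 10.0 = 300.0 (dimensionless)

300.0 (dimensionless)


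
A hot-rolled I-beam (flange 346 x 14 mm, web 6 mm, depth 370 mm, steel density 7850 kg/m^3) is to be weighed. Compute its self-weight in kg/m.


A_flanges = 2 * 346 * 14 = 9688 mm^2
A_web = (370 - 2 * 14) * 6 = 2052 mm^2
A_total = 9688 + 2052 = 11740 mm^2 = 0.011740 m^2
Weight = rho * A = 7850 * 0.011740 = 92.159 kg/m

92.159 kg/m


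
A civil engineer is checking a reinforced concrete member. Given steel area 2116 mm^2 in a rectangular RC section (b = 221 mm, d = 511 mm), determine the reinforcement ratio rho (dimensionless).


rho = As / (b * d)
= 2116 / (221 * 511)
= 2116 / 112931
= 0.018737 (dimensionless)

0.018737 (dimensionless)


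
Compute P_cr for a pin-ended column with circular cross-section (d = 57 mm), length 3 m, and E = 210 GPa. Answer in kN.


I = pi * d^4 / 64 = 518166.49 mm^4
L = 3000.0 mm
P_cr = pi^2 * E * I / L^2
= 9.8696 * 210000.0 * 518166.49 / 3000.0^2
= 119328.96 N = 119.329 kN

119.329 kN


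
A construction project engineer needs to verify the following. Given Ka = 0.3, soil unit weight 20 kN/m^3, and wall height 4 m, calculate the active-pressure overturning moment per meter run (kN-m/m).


Pa = 0.5 * Ka * gamma * H^2
= 0.5 * 0.3 * 20 * 4^2
= 48.0 kN/m
Arm = H / 3 = 4 / 3 = 1.3333 m
Mo = Pa * arm = Pa * H / 3 = 48.0 * 4 / 3 = 64.0 kN-m/m

64.0 kN-m/m


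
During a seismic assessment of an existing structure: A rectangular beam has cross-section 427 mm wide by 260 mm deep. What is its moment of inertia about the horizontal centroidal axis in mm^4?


I = b * h^3 / 12
= 427 * 260^3 / 12
= 427 * 17576000 / 12
= 625412666.67 mm^4

625412666.67 mm^4


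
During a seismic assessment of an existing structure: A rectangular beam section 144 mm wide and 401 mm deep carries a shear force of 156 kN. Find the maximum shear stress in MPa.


A = b * h = 144 * 401 = 57744 mm^2
V = 156 kN = 156000.0 N
tau_max = 1.5 * V / A = 1.5 * 156000.0 / 57744
= 4.0524 MPa

4.0524 MPa


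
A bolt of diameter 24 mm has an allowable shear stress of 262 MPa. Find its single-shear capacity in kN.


A = pi * d^2 / 4 = pi * 24^2 / 4 = 452.3893 mm^2
V = f_v * A / 1000 = 262 * 452.3893 / 1000
= 118.526 kN

118.526 kN


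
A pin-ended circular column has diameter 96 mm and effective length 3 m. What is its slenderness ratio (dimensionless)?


Radius of gyration r = d / 4 = 96 / 4 = 24.0 mm
L_eff = 3000.0 mm
Slenderness ratio = L / r = 3000.0 / 24.0 = 125.0 (dimensionless)

125.0 (dimensionless)


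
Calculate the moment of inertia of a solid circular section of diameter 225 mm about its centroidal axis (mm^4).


r = d / 2 = 225 / 2 = 112.5 mm
I = pi * r^4 / 4 = pi * 112.5^4 / 4
= 125805599.37 mm^4

125805599.37 mm^4


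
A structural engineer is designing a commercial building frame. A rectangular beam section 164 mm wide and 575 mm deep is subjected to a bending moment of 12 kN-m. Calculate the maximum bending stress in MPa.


I = b * h^3 / 12 = 164 * 575^3 / 12 = 2598161458.33 mm^4
y = h / 2 = 575 / 2 = 287.5 mm
M = 12 kN-m = 12000000.0 N-mm
sigma = M * y / I = 12000000.0 * 287.5 / 2598161458.33
= 1.33 MPa

1.33 MPa


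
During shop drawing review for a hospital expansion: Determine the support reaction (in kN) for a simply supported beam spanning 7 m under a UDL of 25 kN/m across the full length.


Total load = w * L = 25 * 7 = 175 kN
By symmetry, each reaction R = total / 2 = 175 / 2 = 87.5 kN

87.5 kN


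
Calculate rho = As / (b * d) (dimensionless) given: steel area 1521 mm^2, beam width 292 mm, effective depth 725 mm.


rho = As / (b * d)
= 1521 / (292 * 725)
= 1521 / 211700
= 0.007185 (dimensionless)

0.007185 (dimensionless)


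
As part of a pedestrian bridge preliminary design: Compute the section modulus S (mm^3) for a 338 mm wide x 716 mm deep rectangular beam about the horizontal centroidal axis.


S = b * h^2 / 6
= 338 * 716^2 / 6
= 338 * 512656 / 6
= 28879621.33 mm^3

28879621.33 mm^3


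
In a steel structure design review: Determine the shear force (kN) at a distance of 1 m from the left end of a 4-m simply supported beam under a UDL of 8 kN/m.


R_A = w * L / 2 = 8 * 4 / 2 = 16.0 kN
V(x) = R_A - w * x = 16.0 - 8 * 1
= 8.0 kN

8.0 kN


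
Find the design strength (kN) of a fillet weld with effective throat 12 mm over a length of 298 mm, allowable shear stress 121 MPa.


Strength = throat * length * allowable stress
= 12 * 298 * 121 N
= 432696 N
= 432.7 kN

432.7 kN


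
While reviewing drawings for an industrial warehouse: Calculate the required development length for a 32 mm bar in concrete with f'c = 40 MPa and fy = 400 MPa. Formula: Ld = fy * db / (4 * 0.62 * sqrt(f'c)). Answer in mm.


Ld = (fy * db) / (4 * 0.62 * sqrt(f'c))
= (400 * 32) / (4 * 0.62 * sqrt(40))
= 12800 / 15.6849
= 816.07 mm

816.07 mm


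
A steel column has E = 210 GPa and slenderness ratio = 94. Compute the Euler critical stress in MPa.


sigma_cr = pi^2 * E / lambda^2
= 9.8696 * 210000.0 / 94^2
= 9.8696 * 210000.0 / 8836
= 234.5651 MPa

234.5651 MPa


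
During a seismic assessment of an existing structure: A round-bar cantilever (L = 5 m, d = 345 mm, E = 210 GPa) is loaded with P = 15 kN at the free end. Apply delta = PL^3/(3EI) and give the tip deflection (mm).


I = pi * d^4 / 64 = pi * 345^4 / 64 = 695418562.61 mm^4
L = 5000.0 mm, P = 15000.0 N, E = 210000.0 MPa
delta = P * L^3 / (3 * E * I)
= 15000.0 * 5000.0^3 / (3 * 210000.0 * 695418562.61)
= 4.2797 mm

4.2797 mm


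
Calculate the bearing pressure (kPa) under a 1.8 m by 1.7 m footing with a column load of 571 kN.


A = 1.8 * 1.7 = 3.06 m^2
q = P / A = 571 / 3.06
= 186.6013 kPa

186.6013 kPa


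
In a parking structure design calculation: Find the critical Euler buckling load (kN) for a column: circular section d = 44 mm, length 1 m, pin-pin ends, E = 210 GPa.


I = pi * d^4 / 64 = 183984.23 mm^4
L = 1000.0 mm
P_cr = pi^2 * E * I / L^2
= 9.8696 * 210000.0 * 183984.23 / 1000.0^2
= 381328.83 N = 381.3288 kN

381.3288 kN


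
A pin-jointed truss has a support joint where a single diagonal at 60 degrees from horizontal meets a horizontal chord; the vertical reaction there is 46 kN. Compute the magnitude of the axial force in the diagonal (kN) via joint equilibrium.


At the joint, only the diagonal has a vertical component, so vertical equilibrium gives:
F * sin(60) = 46
F = 46 / sin(60)
= 46 / 0.866025
= 53.12 kN

53.12 kN


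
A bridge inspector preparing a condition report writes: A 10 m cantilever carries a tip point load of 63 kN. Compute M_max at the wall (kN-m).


For a cantilever with a point load at the free end:
M_max = P * L = 63 * 10 = 630 kN-m

630 kN-m


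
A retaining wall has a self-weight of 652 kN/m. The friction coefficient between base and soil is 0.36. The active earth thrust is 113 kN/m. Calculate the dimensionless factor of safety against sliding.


Resisting force = mu * W = 0.36 * 652 = 234.72 kN/m
FOS = Resisting / Driving = 234.72 / 113
= 2.0772 (dimensionless)

2.0772 (dimensionless)


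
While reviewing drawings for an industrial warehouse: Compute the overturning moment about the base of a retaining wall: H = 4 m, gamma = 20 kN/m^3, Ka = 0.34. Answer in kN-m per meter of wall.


Pa = 0.5 * Ka * gamma * H^2
= 0.5 * 0.34 * 20 * 4^2
= 54.4 kN/m
Arm = H / 3 = 4 / 3 = 1.3333 m
Mo = Pa * arm = Pa * H / 3 = 54.4 * 4 / 3 = 72.5333 kN-m/m

72.5333 kN-m/m


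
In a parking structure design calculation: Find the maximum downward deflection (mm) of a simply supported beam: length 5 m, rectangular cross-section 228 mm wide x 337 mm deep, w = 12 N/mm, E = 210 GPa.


I = 228 * 337^3 / 12 = 727182307.0 mm^4
L = 5000.0 mm, w = 12 N/mm, E = 210000.0 MPa
delta = 5 * w * L^4 / (384 * E * I)
= 5 * 12 * 5000.0^4 / (384 * 210000.0 * 727182307.0)
= 0.6395 mm

0.6395 mm


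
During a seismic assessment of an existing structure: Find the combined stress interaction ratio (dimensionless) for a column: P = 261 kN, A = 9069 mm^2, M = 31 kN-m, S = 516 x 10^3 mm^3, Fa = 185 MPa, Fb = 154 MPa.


f_a = P / A = 261000.0 / 9069 = 28.7794 MPa
f_b = M / S = 31000000.0 / 516000.0 = 60.0775 MPa
Ratio = f_a / Fa + f_b / Fb
= 28.7794 / 185 + 60.0775 / 154
= 0.5457 (dimensionless)

0.5457 (dimensionless)


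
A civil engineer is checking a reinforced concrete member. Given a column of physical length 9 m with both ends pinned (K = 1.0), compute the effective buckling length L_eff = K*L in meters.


L_eff = K * L
= 1.0 * 9
= 9.0 m

9.0 m


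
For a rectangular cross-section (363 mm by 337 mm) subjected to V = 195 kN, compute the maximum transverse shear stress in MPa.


A = b * h = 363 * 337 = 122331 mm^2
V = 195 kN = 195000.0 N
tau_max = 1.5 * V / A = 1.5 * 195000.0 / 122331
= 2.3911 MPa

2.3911 MPa


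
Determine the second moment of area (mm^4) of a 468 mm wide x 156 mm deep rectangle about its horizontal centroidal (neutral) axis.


I = b * h^3 / 12
= 468 * 156^3 / 12
= 468 * 3796416 / 12
= 148060224.0 mm^4

148060224.0 mm^4


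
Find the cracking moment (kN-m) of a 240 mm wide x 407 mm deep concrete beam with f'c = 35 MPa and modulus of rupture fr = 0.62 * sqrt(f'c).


fr = 0.62 * sqrt(35) = 0.62 * 5.9161 = 3.668 MPa
I = 240 * 407^3 / 12 = 1348382860.0 mm^4
y_t = 203.5 mm
M_cr = fr * I / y_t = 3.668 * 1348382860.0 / 203.5 N-mm
= 24.3038 kN-m

24.3038 kN-m


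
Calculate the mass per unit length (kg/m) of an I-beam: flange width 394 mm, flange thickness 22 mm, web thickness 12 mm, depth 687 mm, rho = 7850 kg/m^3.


A_flanges = 2 * 394 * 22 = 17336 mm^2
A_web = (687 - 2 * 22) * 12 = 7716 mm^2
A_total = 17336 + 7716 = 25052 mm^2 = 0.025052 m^2
Weight = rho * A = 7850 * 0.025052 = 196.6582 kg/m

196.6582 kg/m


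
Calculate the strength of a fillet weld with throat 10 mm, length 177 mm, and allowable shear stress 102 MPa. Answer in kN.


Strength = throat * length * allowable stress
= 10 * 177 * 102 N
= 180540 N
= 180.54 kN

180.54 kN


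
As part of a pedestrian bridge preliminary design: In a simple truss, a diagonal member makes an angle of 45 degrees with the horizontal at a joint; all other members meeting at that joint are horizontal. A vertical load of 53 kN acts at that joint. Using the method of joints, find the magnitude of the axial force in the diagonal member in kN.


At the joint, only the diagonal has a vertical component, so vertical equilibrium gives:
F * sin(45) = 53
F = 53 / sin(45)
= 53 / 0.707107
= 74.95 kN

74.95 kN


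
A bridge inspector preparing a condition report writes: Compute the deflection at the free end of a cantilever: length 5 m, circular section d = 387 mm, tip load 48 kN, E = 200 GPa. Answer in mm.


I = pi * d^4 / 64 = pi * 387^4 / 64 = 1101067030.83 mm^4
L = 5000.0 mm, P = 48000.0 N, E = 200000.0 MPa
delta = P * L^3 / (3 * E * I)
= 48000.0 * 5000.0^3 / (3 * 200000.0 * 1101067030.83)
= 9.0821 mm

9.0821 mm


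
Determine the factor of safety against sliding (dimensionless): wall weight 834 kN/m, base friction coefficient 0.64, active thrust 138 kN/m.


Resisting force = mu * W = 0.64 * 834 = 533.76 kN/m
FOS = Resisting / Driving = 533.76 / 138
= 3.8678 (dimensionless)

3.8678 (dimensionless)


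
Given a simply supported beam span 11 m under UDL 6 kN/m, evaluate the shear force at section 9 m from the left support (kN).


R_A = w * L / 2 = 6 * 11 / 2 = 33.0 kN
V(x) = R_A - w * x = 33.0 - 6 * 9
= -21.0 kN

-21.0 kN


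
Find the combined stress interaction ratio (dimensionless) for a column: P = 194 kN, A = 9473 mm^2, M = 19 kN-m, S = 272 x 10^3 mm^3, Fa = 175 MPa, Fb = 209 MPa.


f_a = P / A = 194000.0 / 9473 = 20.4793 MPa
f_b = M / S = 19000000.0 / 272000.0 = 69.8529 MPa
Ratio = f_a / Fa + f_b / Fb
= 20.4793 / 175 + 69.8529 / 209
= 0.4512 (dimensionless)

0.4512 (dimensionless)


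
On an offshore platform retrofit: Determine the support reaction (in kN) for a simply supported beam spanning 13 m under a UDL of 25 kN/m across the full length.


Total load = w * L = 25 * 13 = 325 kN
By symmetry, each reaction R = total / 2 = 325 / 2 = 162.5 kN

162.5 kN


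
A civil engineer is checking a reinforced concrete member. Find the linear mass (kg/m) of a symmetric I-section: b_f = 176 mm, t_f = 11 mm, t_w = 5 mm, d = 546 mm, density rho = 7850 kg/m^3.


A_flanges = 2 * 176 * 11 = 3872 mm^2
A_web = (546 - 2 * 11) * 5 = 2620 mm^2
A_total = 3872 + 2620 = 6492 mm^2 = 0.006492 m^2
Weight = rho * A = 7850 * 0.006492 = 50.9622 kg/m

50.9622 kg/m


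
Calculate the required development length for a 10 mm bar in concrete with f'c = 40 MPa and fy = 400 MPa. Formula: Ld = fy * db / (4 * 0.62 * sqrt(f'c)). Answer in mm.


Ld = (fy * db) / (4 * 0.62 * sqrt(f'c))
= (400 * 10) / (4 * 0.62 * sqrt(40))
= 4000 / 15.6849
= 255.02 mm

255.02 mm


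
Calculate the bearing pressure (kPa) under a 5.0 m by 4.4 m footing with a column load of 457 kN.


A = 5.0 * 4.4 = 22.0 m^2
q = P / A = 457 / 22.0
= 20.7727 kPa

20.7727 kPa


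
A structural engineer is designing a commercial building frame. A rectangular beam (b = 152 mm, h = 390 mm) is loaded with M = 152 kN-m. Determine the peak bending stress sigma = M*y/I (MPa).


I = b * h^3 / 12 = 152 * 390^3 / 12 = 751374000.0 mm^4
y = h / 2 = 390 / 2 = 195.0 mm
M = 152 kN-m = 152000000.0 N-mm
sigma = M * y / I = 152000000.0 * 195.0 / 751374000.0
= 39.45 MPa

39.45 MPa


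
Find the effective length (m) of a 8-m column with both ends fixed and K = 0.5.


L_eff = K * L
= 0.5 * 8
= 4.0 m

4.0 m


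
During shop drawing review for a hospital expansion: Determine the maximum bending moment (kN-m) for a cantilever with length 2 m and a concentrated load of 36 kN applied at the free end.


For a cantilever with a point load at the free end:
M_max = P * L = 36 * 2 = 72 kN-m

72 kN-m


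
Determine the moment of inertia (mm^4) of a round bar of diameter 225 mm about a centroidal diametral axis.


r = d / 2 = 225 / 2 = 112.5 mm
I = pi * r^4 / 4 = pi * 112.5^4 / 4
= 125805599.37 mm^4

125805599.37 mm^4


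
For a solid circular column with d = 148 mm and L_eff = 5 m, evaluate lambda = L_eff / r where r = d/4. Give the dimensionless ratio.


Radius of gyration r = d / 4 = 148 / 4 = 37.0 mm
L_eff = 5000.0 mm
Slenderness ratio = L / r = 5000.0 / 37.0 = 135.14 (dimensionless)

135.14 (dimensionless)


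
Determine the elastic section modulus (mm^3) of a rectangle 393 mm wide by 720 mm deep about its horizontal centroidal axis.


S = b * h^2 / 6
= 393 * 720^2 / 6
= 393 * 518400 / 6
= 33955200.0 mm^3

33955200.0 mm^3


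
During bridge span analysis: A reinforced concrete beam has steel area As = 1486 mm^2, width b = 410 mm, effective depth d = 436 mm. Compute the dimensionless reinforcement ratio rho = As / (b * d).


rho = As / (b * d)
= 1486 / (410 * 436)
= 1486 / 178760
= 0.008313 (dimensionless)

0.008313 (dimensionless)


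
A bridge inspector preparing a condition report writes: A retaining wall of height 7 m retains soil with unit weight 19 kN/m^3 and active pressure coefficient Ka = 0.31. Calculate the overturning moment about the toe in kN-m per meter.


Pa = 0.5 * Ka * gamma * H^2
= 0.5 * 0.31 * 19 * 7^2
= 144.305 kN/m
Arm = H / 3 = 7 / 3 = 2.3333 m
Mo = Pa * arm = Pa * H / 3 = 144.305 * 7 / 3 = 336.7117 kN-m/m

336.7117 kN-m/m


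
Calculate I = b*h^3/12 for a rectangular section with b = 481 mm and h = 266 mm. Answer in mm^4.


I = b * h^3 / 12
= 481 * 266^3 / 12
= 481 * 18821096 / 12
= 754412264.67 mm^4

754412264.67 mm^4


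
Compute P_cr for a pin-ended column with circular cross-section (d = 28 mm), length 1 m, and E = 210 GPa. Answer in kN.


I = pi * d^4 / 64 = 30171.86 mm^4
L = 1000.0 mm
P_cr = pi^2 * E * I / L^2
= 9.8696 * 210000.0 * 30171.86 / 1000.0^2
= 62534.7 N = 62.5347 kN

62.5347 kN


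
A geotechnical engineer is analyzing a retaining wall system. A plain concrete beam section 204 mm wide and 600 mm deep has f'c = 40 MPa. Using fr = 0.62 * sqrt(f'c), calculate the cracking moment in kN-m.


fr = 0.62 * sqrt(40) = 0.62 * 6.3246 = 3.9212 MPa
I = 204 * 600^3 / 12 = 3672000000.0 mm^4
y_t = 300.0 mm
M_cr = fr * I / y_t = 3.9212 * 3672000000.0 / 300.0 N-mm
= 47.9958 kN-m

47.9958 kN-m


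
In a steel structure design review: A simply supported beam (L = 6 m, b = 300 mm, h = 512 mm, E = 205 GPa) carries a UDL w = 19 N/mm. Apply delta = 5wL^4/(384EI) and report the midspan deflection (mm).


I = 300 * 512^3 / 12 = 3355443200.0 mm^4
L = 6000.0 mm, w = 19 N/mm, E = 205000.0 MPa
delta = 5 * w * L^4 / (384 * E * I)
= 5 * 19 * 6000.0^4 / (384 * 205000.0 * 3355443200.0)
= 0.4661 mm

0.4661 mm


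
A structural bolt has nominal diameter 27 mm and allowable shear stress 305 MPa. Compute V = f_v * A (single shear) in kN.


A = pi * d^2 / 4 = pi * 27^2 / 4 = 572.5553 mm^2
V = f_v * A / 1000 = 305 * 572.5553 / 1000
= 174.6294 kN

174.6294 kN


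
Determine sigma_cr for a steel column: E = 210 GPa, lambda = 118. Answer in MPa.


sigma_cr = pi^2 * E / lambda^2
= 9.8696 * 210000.0 / 118^2
= 9.8696 * 210000.0 / 13924
= 148.8521 MPa

148.8521 MPa


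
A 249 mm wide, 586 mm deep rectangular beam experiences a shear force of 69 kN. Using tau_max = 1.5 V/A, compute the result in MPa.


A = b * h = 249 * 586 = 145914 mm^2
V = 69 kN = 69000.0 N
tau_max = 1.5 * V / A = 1.5 * 69000.0 / 145914
= 0.7093 MPa

0.7093 MPa


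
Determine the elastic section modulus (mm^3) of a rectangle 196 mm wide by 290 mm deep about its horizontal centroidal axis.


S = b * h^2 / 6
= 196 * 290^2 / 6
= 196 * 84100 / 6
= 2747266.67 mm^3

2747266.67 mm^3


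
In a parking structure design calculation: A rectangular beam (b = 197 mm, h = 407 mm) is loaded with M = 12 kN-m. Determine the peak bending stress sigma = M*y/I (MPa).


I = b * h^3 / 12 = 197 * 407^3 / 12 = 1106797597.58 mm^4
y = h / 2 = 407 / 2 = 203.5 mm
M = 12 kN-m = 12000000.0 N-mm
sigma = M * y / I = 12000000.0 * 203.5 / 1106797597.58
= 2.21 MPa

2.21 MPa


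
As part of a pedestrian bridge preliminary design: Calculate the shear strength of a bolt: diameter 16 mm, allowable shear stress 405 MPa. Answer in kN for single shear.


A = pi * d^2 / 4 = pi * 16^2 / 4 = 201.0619 mm^2
V = f_v * A / 1000 = 405 * 201.0619 / 1000
= 81.4301 kN

81.4301 kN


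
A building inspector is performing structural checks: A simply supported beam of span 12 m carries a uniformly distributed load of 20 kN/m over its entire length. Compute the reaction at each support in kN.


Total load = w * L = 20 * 12 = 240 kN
By symmetry, each reaction R = total / 2 = 240 / 2 = 120.0 kN

120.0 kN


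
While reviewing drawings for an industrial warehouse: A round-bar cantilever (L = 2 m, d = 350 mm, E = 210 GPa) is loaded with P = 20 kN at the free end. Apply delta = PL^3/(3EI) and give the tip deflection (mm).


I = pi * d^4 / 64 = pi * 350^4 / 64 = 736617574.34 mm^4
L = 2000.0 mm, P = 20000.0 N, E = 210000.0 MPa
delta = P * L^3 / (3 * E * I)
= 20000.0 * 2000.0^3 / (3 * 210000.0 * 736617574.34)
= 0.3448 mm

0.3448 mm


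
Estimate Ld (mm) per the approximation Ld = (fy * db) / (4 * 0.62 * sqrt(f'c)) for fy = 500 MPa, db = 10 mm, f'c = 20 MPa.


Ld = (fy * db) / (4 * 0.62 * sqrt(f'c))
= (500 * 10) / (4 * 0.62 * sqrt(20))
= 5000 / 11.0909
= 450.82 mm

450.82 mm


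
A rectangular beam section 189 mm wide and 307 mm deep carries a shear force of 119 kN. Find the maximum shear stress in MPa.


A = b * h = 189 * 307 = 58023 mm^2
V = 119 kN = 119000.0 N
tau_max = 1.5 * V / A = 1.5 * 119000.0 / 58023
= 3.0764 MPa

3.0764 MPa


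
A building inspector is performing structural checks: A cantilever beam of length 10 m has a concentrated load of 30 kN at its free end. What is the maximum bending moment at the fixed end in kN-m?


For a cantilever with a point load at the free end:
M_max = P * L = 30 * 10 = 300 kN-m

300 kN-m


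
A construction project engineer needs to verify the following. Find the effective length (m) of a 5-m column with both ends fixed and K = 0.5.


L_eff = K * L
= 0.5 * 5
= 2.5 m

2.5 m


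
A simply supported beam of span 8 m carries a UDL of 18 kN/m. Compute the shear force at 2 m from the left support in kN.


R_A = w * L / 2 = 18 * 8 / 2 = 72.0 kN
V(x) = R_A - w * x = 72.0 - 18 * 2
= 36.0 kN

36.0 kN


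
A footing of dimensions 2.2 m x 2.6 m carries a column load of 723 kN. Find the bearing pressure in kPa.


A = 2.2 * 2.6 = 5.72 m^2
q = P / A = 723 / 5.72
= 126.3986 kPa

126.3986 kPa


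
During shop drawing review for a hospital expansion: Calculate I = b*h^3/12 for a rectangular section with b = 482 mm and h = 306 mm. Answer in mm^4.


I = b * h^3 / 12
= 482 * 306^3 / 12
= 482 * 28652616 / 12
= 1150880076.0 mm^4

1150880076.0 mm^4


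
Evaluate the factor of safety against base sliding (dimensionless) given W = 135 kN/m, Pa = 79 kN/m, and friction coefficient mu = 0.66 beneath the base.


Resisting force = mu * W = 0.66 * 135 = 89.1 kN/m
FOS = Resisting / Driving = 89.1 / 79
= 1.1278 (dimensionless)

1.1278 (dimensionless)


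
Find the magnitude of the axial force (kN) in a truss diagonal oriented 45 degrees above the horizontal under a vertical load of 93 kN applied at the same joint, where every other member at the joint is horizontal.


At the joint, only the diagonal has a vertical component, so vertical equilibrium gives:
F * sin(45) = 93
F = 93 / sin(45)
= 93 / 0.707107
= 131.52 kN

131.52 kN


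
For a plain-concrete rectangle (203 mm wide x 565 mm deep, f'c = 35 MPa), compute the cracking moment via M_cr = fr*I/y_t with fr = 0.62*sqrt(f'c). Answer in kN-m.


fr = 0.62 * sqrt(35) = 0.62 * 5.9161 = 3.668 MPa
I = 203 * 565^3 / 12 = 3051125947.92 mm^4
y_t = 282.5 mm
M_cr = fr * I / y_t = 3.668 * 3051125947.92 / 282.5 N-mm
= 39.6157 kN-m

39.6157 kN-m


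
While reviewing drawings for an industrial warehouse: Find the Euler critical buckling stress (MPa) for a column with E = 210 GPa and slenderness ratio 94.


sigma_cr = pi^2 * E / lambda^2
= 9.8696 * 210000.0 / 94^2
= 9.8696 * 210000.0 / 8836
= 234.5651 MPa

234.5651 MPa


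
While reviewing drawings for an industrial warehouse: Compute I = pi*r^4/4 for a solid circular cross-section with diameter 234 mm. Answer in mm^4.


r = d / 2 = 234 / 2 = 117.0 mm
I = pi * r^4 / 4 = pi * 117.0^4 / 4
= 147174757.31 mm^4

147174757.31 mm^4


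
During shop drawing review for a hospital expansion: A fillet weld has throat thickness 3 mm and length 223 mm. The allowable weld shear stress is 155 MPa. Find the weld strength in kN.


Strength = throat * length * allowable stress
= 3 * 223 * 155 N
= 103695 N
= 103.69 kN

103.69 kN


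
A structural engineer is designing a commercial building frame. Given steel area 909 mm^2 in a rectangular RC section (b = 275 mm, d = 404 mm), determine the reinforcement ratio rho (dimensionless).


rho = As / (b * d)
= 909 / (275 * 404)
= 909 / 111100
= 0.008182 (dimensionless)

0.008182 (dimensionless)


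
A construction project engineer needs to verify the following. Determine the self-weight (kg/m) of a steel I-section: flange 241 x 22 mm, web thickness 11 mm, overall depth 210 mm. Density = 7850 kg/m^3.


A_flanges = 2 * 241 * 22 = 10604 mm^2
A_web = (210 - 2 * 22) * 11 = 1826 mm^2
A_total = 10604 + 1826 = 12430 mm^2 = 0.012430 m^2
Weight = rho * A = 7850 * 0.012430 = 97.5755 kg/m

97.5755 kg/m


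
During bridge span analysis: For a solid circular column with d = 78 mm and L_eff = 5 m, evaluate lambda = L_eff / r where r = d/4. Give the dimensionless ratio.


Radius of gyration r = d / 4 = 78 / 4 = 19.5 mm
L_eff = 5000.0 mm
Slenderness ratio = L / r = 5000.0 / 19.5 = 256.41 (dimensionless)

256.41 (dimensionless)


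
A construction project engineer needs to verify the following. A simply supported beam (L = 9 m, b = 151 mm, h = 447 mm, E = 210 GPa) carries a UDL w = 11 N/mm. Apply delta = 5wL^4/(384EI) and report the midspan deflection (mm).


I = 151 * 447^3 / 12 = 1123875672.75 mm^4
L = 9000.0 mm, w = 11 N/mm, E = 210000.0 MPa
delta = 5 * w * L^4 / (384 * E * I)
= 5 * 11 * 9000.0^4 / (384 * 210000.0 * 1123875672.75)
= 3.9817 mm

3.9817 mm


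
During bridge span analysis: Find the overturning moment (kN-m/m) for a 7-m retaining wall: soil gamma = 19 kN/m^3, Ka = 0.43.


Pa = 0.5 * Ka * gamma * H^2
= 0.5 * 0.43 * 19 * 7^2
= 200.165 kN/m
Arm = H / 3 = 7 / 3 = 2.3333 m
Mo = Pa * arm = Pa * H / 3 = 200.165 * 7 / 3 = 467.0517 kN-m/m

467.0517 kN-m/m


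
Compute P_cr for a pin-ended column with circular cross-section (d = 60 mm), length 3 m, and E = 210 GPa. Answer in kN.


I = pi * d^4 / 64 = 636172.51 mm^4
L = 3000.0 mm
P_cr = pi^2 * E * I / L^2
= 9.8696 * 210000.0 * 636172.51 / 3000.0^2
= 146504.66 N = 146.5047 kN

146.5047 kN


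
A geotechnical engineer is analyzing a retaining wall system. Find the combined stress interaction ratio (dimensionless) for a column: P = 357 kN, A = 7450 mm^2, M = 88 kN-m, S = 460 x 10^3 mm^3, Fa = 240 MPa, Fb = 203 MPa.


f_a = P / A = 357000.0 / 7450 = 47.9195 MPa
f_b = M / S = 88000000.0 / 460000.0 = 191.3043 MPa
Ratio = f_a / Fa + f_b / Fb
= 47.9195 / 240 + 191.3043 / 203
= 1.1421 (dimensionless)

1.1421 (dimensionless)


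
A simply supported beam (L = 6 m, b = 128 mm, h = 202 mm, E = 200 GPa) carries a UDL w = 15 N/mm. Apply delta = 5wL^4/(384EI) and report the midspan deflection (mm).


I = 128 * 202^3 / 12 = 87919018.67 mm^4
L = 6000.0 mm, w = 15 N/mm, E = 200000.0 MPa
delta = 5 * w * L^4 / (384 * E * I)
= 5 * 15 * 6000.0^4 / (384 * 200000.0 * 87919018.67)
= 14.3953 mm

14.3953 mm


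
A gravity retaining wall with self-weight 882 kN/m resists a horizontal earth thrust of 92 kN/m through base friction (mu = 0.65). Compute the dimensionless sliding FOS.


Resisting force = mu * W = 0.65 * 882 = 573.3 kN/m
FOS = Resisting / Driving = 573.3 / 92
= 6.2315 (dimensionless)

6.2315 (dimensionless)


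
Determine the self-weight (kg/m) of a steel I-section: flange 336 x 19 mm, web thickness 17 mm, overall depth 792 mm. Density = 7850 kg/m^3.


A_flanges = 2 * 336 * 19 = 12768 mm^2
A_web = (792 - 2 * 19) * 17 = 12818 mm^2
A_total = 12768 + 12818 = 25586 mm^2 = 0.025586 m^2
Weight = rho * A = 7850 * 0.025586 = 200.8501 kg/m

200.8501 kg/m


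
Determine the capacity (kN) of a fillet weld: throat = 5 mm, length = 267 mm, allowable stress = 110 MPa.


Strength = throat * length * allowable stress
= 5 * 267 * 110 N
= 146850 N
= 146.85 kN

146.85 kN


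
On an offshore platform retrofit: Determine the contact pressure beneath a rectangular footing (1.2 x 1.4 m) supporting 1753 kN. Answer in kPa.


A = 1.2 * 1.4 = 1.68 m^2
q = P / A = 1753 / 1.68
= 1043.4524 kPa

1043.4524 kPa


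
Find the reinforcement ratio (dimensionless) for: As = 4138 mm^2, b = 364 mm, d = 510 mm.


rho = As / (b * d)
= 4138 / (364 * 510)
= 4138 / 185640
= 0.02229 (dimensionless)

0.02229 (dimensionless)


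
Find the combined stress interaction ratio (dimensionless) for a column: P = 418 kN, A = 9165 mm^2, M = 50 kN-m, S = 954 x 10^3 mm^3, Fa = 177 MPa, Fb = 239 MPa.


f_a = P / A = 418000.0 / 9165 = 45.6083 MPa
f_b = M / S = 50000000.0 / 954000.0 = 52.4109 MPa
Ratio = f_a / Fa + f_b / Fb
= 45.6083 / 177 + 52.4109 / 239
= 0.477 (dimensionless)

0.477 (dimensionless)


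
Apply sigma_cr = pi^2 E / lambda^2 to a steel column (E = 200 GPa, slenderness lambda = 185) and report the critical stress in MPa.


sigma_cr = pi^2 * E / lambda^2
= 9.8696 * 200000.0 / 185^2
= 9.8696 * 200000.0 / 34225
= 57.6748 MPa

57.6748 MPa


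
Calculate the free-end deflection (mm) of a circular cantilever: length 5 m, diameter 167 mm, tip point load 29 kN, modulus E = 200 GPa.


I = pi * d^4 / 64 = pi * 167^4 / 64 = 38179987.63 mm^4
L = 5000.0 mm, P = 29000.0 N, E = 200000.0 MPa
delta = P * L^3 / (3 * E * I)
= 29000.0 * 5000.0^3 / (3 * 200000.0 * 38179987.63)
= 158.2417 mm

158.2417 mm


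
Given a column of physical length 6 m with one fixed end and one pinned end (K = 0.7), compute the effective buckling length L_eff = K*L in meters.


L_eff = K * L
= 0.7 * 6
= 4.2 m

4.2 m


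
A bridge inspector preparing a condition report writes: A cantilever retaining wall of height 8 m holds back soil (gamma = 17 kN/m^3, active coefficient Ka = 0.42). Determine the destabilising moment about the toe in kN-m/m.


Pa = 0.5 * Ka * gamma * H^2
= 0.5 * 0.42 * 17 * 8^2
= 228.48 kN/m
Arm = H / 3 = 8 / 3 = 2.6667 m
Mo = Pa * arm = Pa * H / 3 = 228.48 * 8 / 3 = 609.28 kN-m/m

609.28 kN-m/m


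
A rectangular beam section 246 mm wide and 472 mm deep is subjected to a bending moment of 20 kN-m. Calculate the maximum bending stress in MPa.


I = b * h^3 / 12 = 246 * 472^3 / 12 = 2155657984.0 mm^4
y = h / 2 = 472 / 2 = 236.0 mm
M = 20 kN-m = 20000000.0 N-mm
sigma = M * y / I = 20000000.0 * 236.0 / 2155657984.0
= 2.19 MPa

2.19 MPa


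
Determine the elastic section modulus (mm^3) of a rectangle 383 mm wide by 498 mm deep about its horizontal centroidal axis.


S = b * h^2 / 6
= 383 * 498^2 / 6
= 383 * 248004 / 6
= 15830922.0 mm^3

15830922.0 mm^3


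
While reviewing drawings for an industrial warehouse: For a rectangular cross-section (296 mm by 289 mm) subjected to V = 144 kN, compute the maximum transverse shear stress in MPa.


A = b * h = 296 * 289 = 85544 mm^2
V = 144 kN = 144000.0 N
tau_max = 1.5 * V / A = 1.5 * 144000.0 / 85544
= 2.525 MPa

2.525 MPa


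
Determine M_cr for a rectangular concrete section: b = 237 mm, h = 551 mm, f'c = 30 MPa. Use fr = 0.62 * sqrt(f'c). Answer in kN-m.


fr = 0.62 * sqrt(30) = 0.62 * 5.4772 = 3.3959 MPa
I = 237 * 551^3 / 12 = 3303861982.25 mm^4
y_t = 275.5 mm
M_cr = fr * I / y_t = 3.3959 * 3303861982.25 / 275.5 N-mm
= 40.7242 kN-m

40.7242 kN-m


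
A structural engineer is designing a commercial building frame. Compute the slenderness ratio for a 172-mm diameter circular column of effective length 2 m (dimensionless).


Radius of gyration r = d / 4 = 172 / 4 = 43.0 mm
L_eff = 2000.0 mm
Slenderness ratio = L / r = 2000.0 / 43.0 = 46.51 (dimensionless)

46.51 (dimensionless)


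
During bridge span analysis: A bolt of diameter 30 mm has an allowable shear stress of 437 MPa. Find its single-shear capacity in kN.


A = pi * d^2 / 4 = pi * 30^2 / 4 = 706.8583 mm^2
V = f_v * A / 1000 = 437 * 706.8583 / 1000
= 308.8971 kN

308.8971 kN


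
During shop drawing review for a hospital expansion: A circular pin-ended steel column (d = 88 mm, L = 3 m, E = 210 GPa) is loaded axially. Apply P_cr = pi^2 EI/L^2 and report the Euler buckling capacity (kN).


I = pi * d^4 / 64 = 2943747.71 mm^4
L = 3000.0 mm
P_cr = pi^2 * E * I / L^2
= 9.8696 * 210000.0 * 2943747.71 / 3000.0^2
= 677917.93 N = 677.9179 kN

677.9179 kN


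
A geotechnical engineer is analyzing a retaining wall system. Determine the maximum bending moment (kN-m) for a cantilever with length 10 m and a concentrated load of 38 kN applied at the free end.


For a cantilever with a point load at the free end:
M_max = P * L = 38 * 10 = 380 kN-m

380 kN-m


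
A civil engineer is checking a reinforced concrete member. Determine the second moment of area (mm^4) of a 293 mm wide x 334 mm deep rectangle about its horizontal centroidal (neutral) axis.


I = b * h^3 / 12
= 293 * 334^3 / 12
= 293 * 37259704 / 12
= 909757772.67 mm^4

909757772.67 mm^4


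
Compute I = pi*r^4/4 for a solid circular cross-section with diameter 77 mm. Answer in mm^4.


r = d / 2 = 77 / 2 = 38.5 mm
I = pi * r^4 / 4 = pi * 38.5^4 / 4
= 1725570.86 mm^4

1725570.86 mm^4


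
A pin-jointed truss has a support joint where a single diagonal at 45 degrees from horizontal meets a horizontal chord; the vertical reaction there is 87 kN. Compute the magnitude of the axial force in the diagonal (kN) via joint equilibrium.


At the joint, only the diagonal has a vertical component, so vertical equilibrium gives:
F * sin(45) = 87
F = 87 / sin(45)
= 87 / 0.707107
= 123.04 kN

123.04 kN


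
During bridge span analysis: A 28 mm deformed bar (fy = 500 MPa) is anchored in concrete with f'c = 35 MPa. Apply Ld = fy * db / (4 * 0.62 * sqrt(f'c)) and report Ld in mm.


Ld = (fy * db) / (4 * 0.62 * sqrt(f'c))
= (500 * 28) / (4 * 0.62 * sqrt(35))
= 14000 / 14.6719
= 954.21 mm

954.21 mm


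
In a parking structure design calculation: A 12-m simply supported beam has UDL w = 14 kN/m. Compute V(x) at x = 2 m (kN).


R_A = w * L / 2 = 14 * 12 / 2 = 84.0 kN
V(x) = R_A - w * x = 84.0 - 14 * 2
= 56.0 kN

56.0 kN


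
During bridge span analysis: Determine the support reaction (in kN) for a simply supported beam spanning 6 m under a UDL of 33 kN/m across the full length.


Total load = w * L = 33 * 6 = 198 kN
By symmetry, each reaction R = total / 2 = 198 / 2 = 99.0 kN

99.0 kN


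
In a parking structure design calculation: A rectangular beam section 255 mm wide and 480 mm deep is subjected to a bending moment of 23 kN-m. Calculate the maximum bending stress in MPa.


I = b * h^3 / 12 = 255 * 480^3 / 12 = 2350080000.0 mm^4
y = h / 2 = 480 / 2 = 240.0 mm
M = 23 kN-m = 23000000.0 N-mm
sigma = M * y / I = 23000000.0 * 240.0 / 2350080000.0
= 2.35 MPa

2.35 MPa


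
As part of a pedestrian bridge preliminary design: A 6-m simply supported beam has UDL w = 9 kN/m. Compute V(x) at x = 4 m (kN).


R_A = w * L / 2 = 9 * 6 / 2 = 27.0 kN
V(x) = R_A - w * x = 27.0 - 9 * 4
= -9.0 kN

-9.0 kN


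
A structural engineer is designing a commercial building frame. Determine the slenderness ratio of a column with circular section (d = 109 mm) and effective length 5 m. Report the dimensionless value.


Radius of gyration r = d / 4 = 109 / 4 = 27.25 mm
L_eff = 5000.0 mm
Slenderness ratio = L / r = 5000.0 / 27.25 = 183.49 (dimensionless)

183.49 (dimensionless)


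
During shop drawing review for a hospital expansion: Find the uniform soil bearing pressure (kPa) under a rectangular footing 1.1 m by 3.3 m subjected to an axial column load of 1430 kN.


A = 1.1 * 3.3 = 3.63 m^2
q = P / A = 1430 / 3.63
= 393.9394 kPa

393.9394 kPa


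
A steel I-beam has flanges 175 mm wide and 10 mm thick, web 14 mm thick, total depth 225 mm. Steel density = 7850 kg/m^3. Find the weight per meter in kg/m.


A_flanges = 2 * 175 * 10 = 3500 mm^2
A_web = (225 - 2 * 10) * 14 = 2870 mm^2
A_total = 3500 + 2870 = 6370 mm^2 = 0.006370 m^2
Weight = rho * A = 7850 * 0.006370 = 50.0045 kg/m

50.0045 kg/m


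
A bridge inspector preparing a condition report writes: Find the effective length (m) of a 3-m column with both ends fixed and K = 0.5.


L_eff = K * L
= 0.5 * 3
= 1.5 m

1.5 m


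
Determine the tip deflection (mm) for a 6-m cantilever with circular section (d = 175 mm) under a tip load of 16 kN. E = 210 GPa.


I = pi * d^4 / 64 = pi * 175^4 / 64 = 46038598.4 mm^4
L = 6000.0 mm, P = 16000.0 N, E = 210000.0 MPa
delta = P * L^3 / (3 * E * I)
= 16000.0 * 6000.0^3 / (3 * 210000.0 * 46038598.4)
= 119.1547 mm

119.1547 mm


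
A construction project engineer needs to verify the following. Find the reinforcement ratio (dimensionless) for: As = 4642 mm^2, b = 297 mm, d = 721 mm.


rho = As / (b * d)
= 4642 / (297 * 721)
= 4642 / 214137
= 0.021678 (dimensionless)

0.021678 (dimensionless)


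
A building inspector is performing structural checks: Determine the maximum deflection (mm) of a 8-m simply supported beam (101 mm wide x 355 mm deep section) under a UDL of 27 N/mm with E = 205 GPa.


I = 101 * 355^3 / 12 = 376552197.92 mm^4
L = 8000.0 mm, w = 27 N/mm, E = 205000.0 MPa
delta = 5 * w * L^4 / (384 * E * I)
= 5 * 27 * 8000.0^4 / (384 * 205000.0 * 376552197.92)
= 18.6545 mm

18.6545 mm


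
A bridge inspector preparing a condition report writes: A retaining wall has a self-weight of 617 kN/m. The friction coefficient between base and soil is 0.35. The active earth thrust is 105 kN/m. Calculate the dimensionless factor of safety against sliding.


Resisting force = mu * W = 0.35 * 617 = 215.95 kN/m
FOS = Resisting / Driving = 215.95 / 105
= 2.0567 (dimensionless)

2.0567 (dimensionless)


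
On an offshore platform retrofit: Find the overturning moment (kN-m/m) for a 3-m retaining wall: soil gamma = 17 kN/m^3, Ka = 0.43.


Pa = 0.5 * Ka * gamma * H^2
= 0.5 * 0.43 * 17 * 3^2
= 32.895 kN/m
Arm = H / 3 = 3 / 3 = 1.0 m
Mo = Pa * arm = Pa * H / 3 = 32.895 * 3 / 3 = 32.895 kN-m/m

32.895 kN-m/m


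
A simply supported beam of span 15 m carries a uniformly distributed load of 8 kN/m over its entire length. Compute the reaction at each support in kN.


Total load = w * L = 8 * 15 = 120 kN
By symmetry, each reaction R = total / 2 = 120 / 2 = 60.0 kN

60.0 kN


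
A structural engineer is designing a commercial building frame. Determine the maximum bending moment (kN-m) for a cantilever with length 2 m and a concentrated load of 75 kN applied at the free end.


For a cantilever with a point load at the free end:
M_max = P * L = 75 * 2 = 150 kN-m

150 kN-m


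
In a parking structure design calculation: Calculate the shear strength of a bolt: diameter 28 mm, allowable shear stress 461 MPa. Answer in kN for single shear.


A = pi * d^2 / 4 = pi * 28^2 / 4 = 615.7522 mm^2
V = f_v * A / 1000 = 461 * 615.7522 / 1000
= 283.8617 kN

283.8617 kN


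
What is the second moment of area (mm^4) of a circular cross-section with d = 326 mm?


r = d / 2 = 326 / 2 = 163.0 mm
I = pi * r^4 / 4 = pi * 163.0^4 / 4
= 554421800.61 mm^4

554421800.61 mm^4


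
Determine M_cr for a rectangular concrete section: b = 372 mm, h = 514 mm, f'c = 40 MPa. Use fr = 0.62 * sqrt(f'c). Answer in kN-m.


fr = 0.62 * sqrt(40) = 0.62 * 6.3246 = 3.9212 MPa
I = 372 * 514^3 / 12 = 4209699064.0 mm^4
y_t = 257.0 mm
M_cr = fr * I / y_t = 3.9212 * 4209699064.0 / 257.0 N-mm
= 64.2303 kN-m

64.2303 kN-m
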